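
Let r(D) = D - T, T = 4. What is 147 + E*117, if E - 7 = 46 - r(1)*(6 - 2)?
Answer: 7752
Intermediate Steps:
r(D) = -4 + D (r(D) = D - 1*4 = D - 4 = -4 + D)
E = 65 (E = 7 + (46 - (-4 + 1)*(6 - 2)) = 7 + (46 - (-3)*4) = 7 + (46 - 1*(-12)) = 7 + (46 + 12) = 7 + 58 = 65)
147 + E*117 = 147 + 65*117 = 147 + 7605 = 7752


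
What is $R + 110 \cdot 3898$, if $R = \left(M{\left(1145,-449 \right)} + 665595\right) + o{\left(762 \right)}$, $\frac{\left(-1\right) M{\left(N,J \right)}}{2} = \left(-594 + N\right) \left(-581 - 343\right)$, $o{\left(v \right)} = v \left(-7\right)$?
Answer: $2107289$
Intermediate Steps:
$o{\left(v \right)} = - 7 v$
$M{\left(N,J \right)} = -1097712 + 1848 N$ ($M{\left(N,J \right)} = - 2 \left(-594 + N\right) \left(-581 - 343\right) = - 2 \left(-594 + N\right) \left(-924\right) = - 2 \left(548856 - 924 N\right) = -1097712 + 1848 N$)
$R = 1678509$ ($R = \left(\left(-1097712 + 1848 \cdot 1145\right) + 665595\right) - 5334 = \left(\left(-1097712 + 2115960\right) + 665595\right) - 5334 = \left(1018248 + 665595\right) - 5334 = 1683843 - 5334 = 1678509$)
$R + 110 \cdot 3898 = 1678509 + 110 \cdot 3898 = 1678509 + 428780 = 2107289$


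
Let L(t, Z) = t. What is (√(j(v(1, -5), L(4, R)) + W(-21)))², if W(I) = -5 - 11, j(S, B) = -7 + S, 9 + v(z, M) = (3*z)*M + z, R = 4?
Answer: -46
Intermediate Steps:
v(z, M) = -9 + z + 3*M*z (v(z, M) = -9 + ((3*z)*M + z) = -9 + (3*M*z + z) = -9 + (z + 3*M*z) = -9 + z + 3*M*z)
W(I) = -16
(√(j(v(1, -5), L(4, R)) + W(-21)))² = (√((-7 + (-9 + 1 + 3*(-5)*1)) - 16))² = (√((-7 + (-9 + 1 - 15)) - 16))² = (√((-7 - 23) - 16))² = (√(-30 - 16))² = (√(-46))² = (I*√46)² = -46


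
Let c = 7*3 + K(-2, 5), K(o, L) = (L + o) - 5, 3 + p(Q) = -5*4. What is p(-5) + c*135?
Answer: 2542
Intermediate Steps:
p(Q) = -23 (p(Q) = -3 - 5*4 = -3 - 20 = -23)
K(o, L) = -5 + L + o
c = 19 (c = 7*3 + (-5 + 5 - 2) = 21 - 2 = 19)
p(-5) + c*135 = -23 + 19*135 = -23 + 2565 = 2542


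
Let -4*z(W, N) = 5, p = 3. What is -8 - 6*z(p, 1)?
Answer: -½ ≈ -0.50000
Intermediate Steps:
z(W, N) = -5/4 (z(W, N) = -¼*5 = -5/4)
-8 - 6*z(p, 1) = -8 - 6*(-5/4) = -8 + 15/2 = -½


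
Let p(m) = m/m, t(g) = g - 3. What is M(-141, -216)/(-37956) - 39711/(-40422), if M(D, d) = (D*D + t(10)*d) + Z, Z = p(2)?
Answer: 31863274/63927393 ≈ 0.49843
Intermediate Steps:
t(g) = -3 + g
p(m) = 1
Z = 1
M(D, d) = 1 + D² + 7*d (M(D, d) = (D*D + (-3 + 10)*d) + 1 = (D² + 7*d) + 1 = 1 + D² + 7*d)
M(-141, -216)/(-37956) - 39711/(-40422) = (1 + (-141)² + 7*(-216))/(-37956) - 39711/(-40422) = (1 + 19881 - 1512)*(-1/37956) - 39711*(-1/40422) = 18370*(-1/37956) + 13237/13474 = -9185/18978 + 13237/13474 = 31863274/63927393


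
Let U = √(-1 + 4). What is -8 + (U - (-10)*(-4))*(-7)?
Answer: 272 - 7*√3 ≈ 259.88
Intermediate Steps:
U = √3 ≈ 1.7320
-8 + (U - (-10)*(-4))*(-7) = -8 + (√3 - (-10)*(-4))*(-7) = -8 + (√3 - 2*20)*(-7) = -8 + (√3 - 40)*(-7) = -8 + (-40 + √3)*(-7) = -8 + (280 - 7*√3) = 272 - 7*√3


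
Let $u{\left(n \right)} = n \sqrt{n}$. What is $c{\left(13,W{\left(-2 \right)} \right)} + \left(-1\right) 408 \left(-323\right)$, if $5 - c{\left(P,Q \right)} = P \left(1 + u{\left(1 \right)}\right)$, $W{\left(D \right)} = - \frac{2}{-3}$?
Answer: $131763$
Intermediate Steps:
$W{\left(D \right)} = \frac{2}{3}$ ($W{\left(D \right)} = \left(-2\right) \left(- \frac{1}{3}\right) = \frac{2}{3}$)
$u{\left(n \right)} = n^{\frac{3}{2}}$
$c{\left(P,Q \right)} = 5 - 2 P$ ($c{\left(P,Q \right)} = 5 - P \left(1 + 1^{\frac{3}{2}}\right) = 5 - P \left(1 + 1\right) = 5 - P 2 = 5 - 2 P$)
$c{\left(13,W{\left(-2 \right)} \right)} + \left(-1\right) 408 \left(-323\right) = \left(5 - 26\right) + \left(-1\right) 408 \left(-323\right) = \left(5 - 26\right) - -131784 = -21 + 131784 = 131763$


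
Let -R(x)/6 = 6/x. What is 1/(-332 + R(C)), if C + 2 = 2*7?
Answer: -1/335 ≈ -0.0029851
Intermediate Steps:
C = 12 (C = -2 + 2*7 = -2 + 14 = 12)
R(x) = -36/x
1/(-332 + R(C)) = 1/(-332 - 36/12) = 1/(-332 - 36*1/12) = 1/(-332 - 3) = 1/(-335) = -1/335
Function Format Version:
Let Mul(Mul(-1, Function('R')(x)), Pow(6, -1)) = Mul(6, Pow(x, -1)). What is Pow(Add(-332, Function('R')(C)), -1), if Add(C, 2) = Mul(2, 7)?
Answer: Rational(-1, 335) ≈ -0.0029851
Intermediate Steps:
C = 12 (C = Add(-2, Mul(2, 7)) = Add(-2, 14) = 12)
Function('R')(x) = Mul(-36, Pow(x, -1)) (Function('R')(x) = Mul(-6, Mul(6, Pow(x, -1))) = Mul(-36, Pow(x, -1)))
Pow(Add(-332, Function('R')(C)), -1) = Pow(Add(-332, Mul(-36, Pow(12, -1))), -1) = Pow(Add(-332, Mul(-36, Rational(1, 12))), -1) = Pow(Add(-332, -3), -1) = Pow(-335, -1) = Rational(-1, 335)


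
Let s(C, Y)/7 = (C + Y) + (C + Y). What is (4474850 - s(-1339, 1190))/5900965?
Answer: 4476936/5900965 ≈ 0.75868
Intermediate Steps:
s(C, Y) = 14*C + 14*Y (s(C, Y) = 7*((C + Y) + (C + Y)) = 7*(2*C + 2*Y) = 14*C + 14*Y)
(4474850 - s(-1339, 1190))/5900965 = (4474850 - (14*(-1339) + 14*1190))/5900965 = (4474850 - (-18746 + 16660))*(1/5900965) = (4474850 - 1*(-2086))*(1/5900965) = (4474850 + 2086)*(1/5900965) = 4476936*(1/5900965) = 4476936/5900965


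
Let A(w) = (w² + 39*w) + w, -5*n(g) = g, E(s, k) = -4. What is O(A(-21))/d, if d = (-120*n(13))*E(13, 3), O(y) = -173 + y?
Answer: 11/24 ≈ 0.45833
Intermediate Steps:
n(g) = -g/5
A(w) = w² + 40*w
d = -1248 (d = -(-24)*13*(-4) = -120*(-13/5)*(-4) = 312*(-4) = -1248)
O(A(-21))/d = (-173 - 21*(40 - 21))/(-1248) = (-173 - 21*19)*(-1/1248) = (-173 - 399)*(-1/1248) = -572*(-1/1248) = 11/24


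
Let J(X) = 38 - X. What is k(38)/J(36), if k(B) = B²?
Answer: 722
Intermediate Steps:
k(38)/J(36) = 38²/(38 - 1*36) = 1444/(38 - 36) = 1444/2 = 1444*(½) = 722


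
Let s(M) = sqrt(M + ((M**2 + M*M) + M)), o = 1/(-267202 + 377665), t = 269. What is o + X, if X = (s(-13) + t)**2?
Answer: 8027677600/110463 + 1076*sqrt(78) ≈ 82176.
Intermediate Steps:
o = 1/110463 ≈ 9.0528e-6
s(M) = sqrt(2*M + 2*M**2) (s(M) = sqrt(M + ((M**2 + M**2) + M)) = sqrt(M + (2*M**2 + M)) = sqrt(M + (M + 2*M**2)) = sqrt(2*M + 2*M**2))
X = (269 + 2*sqrt(78))**2 (X = (sqrt(2)*sqrt(-13*(1 - 13)) + 269)**2 = (sqrt(2)*sqrt(-13*(-12)) + 269)**2 = (sqrt(2)*sqrt(156) + 269)**2 = (sqrt(2)*(2*sqrt(39)) + 269)**2 = (2*sqrt(78) + 269)**2 = (269 + 2*sqrt(78))**2 ≈ 82176.)
o + X = 1/110463 + (72673 + 1076*sqrt(78)) = 8027677600/110463 + 1076*sqrt(78)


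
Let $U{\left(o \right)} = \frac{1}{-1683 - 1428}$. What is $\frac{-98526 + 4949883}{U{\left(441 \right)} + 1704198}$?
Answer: $\frac{15092571627}{5301759977} \approx 2.8467$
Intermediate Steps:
$U{\left(o \right)} = - \frac{1}{3111}$ ($U{\left(o \right)} = \frac{1}{-3111} = - \frac{1}{3111}$)
$\frac{-98526 + 4949883}{U{\left(441 \right)} + 1704198} = \frac{-98526 + 4949883}{- \frac{1}{3111} + 1704198} = \frac{4851357}{\frac{5301759977}{3111}} = 4851357 \cdot \frac{3111}{5301759977} = \frac{15092571627}{5301759977}$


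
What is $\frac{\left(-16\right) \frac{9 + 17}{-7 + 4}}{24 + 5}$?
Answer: $\frac{416}{87} \approx 4.7816$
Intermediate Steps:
$\frac{\left(-16\right) \frac{9 + 17}{-7 + 4}}{24 + 5} = \frac{\left(-16\right) \frac{26}{-3}}{29} = - 16 \cdot 26 \left(- \frac{1}{3}\right) \frac{1}{29} = \left(-16\right) \left(- \frac{26}{3}\right) \frac{1}{29} = \frac{416}{3} \cdot \frac{1}{29} = \frac{416}{87}$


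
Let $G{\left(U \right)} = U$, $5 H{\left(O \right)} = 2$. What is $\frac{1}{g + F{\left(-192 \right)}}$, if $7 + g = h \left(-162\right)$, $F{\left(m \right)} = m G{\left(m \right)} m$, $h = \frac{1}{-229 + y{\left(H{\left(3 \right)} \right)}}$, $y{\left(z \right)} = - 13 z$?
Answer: $- \frac{1171}{8288214235} \approx -1.4128 \cdot 10^{-7}$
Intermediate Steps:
$H{\left(O \right)} = \frac{2}{5}$ ($H{\left(O \right)} = \frac{1}{5} \cdot 2 = \frac{2}{5}$)
$h = - \frac{5}{1171}$ ($h = \frac{1}{-229 - \frac{26}{5}} = \frac{1}{- \frac{1171}{5}} = - \frac{5}{1171} \approx -0.0042699$)
$F{\left(m \right)} = m^{3}$ ($F{\left(m \right)} = m m m = m^{2} m = m^{3}$)
$g = - \frac{7387}{1171}$ ($g = -7 - - \frac{810}{1171} = -7 + \frac{810}{1171} = - \frac{7387}{1171} \approx -6.3083$)
$\frac{1}{g + F{\left(-192 \right)}} = \frac{1}{- \frac{7387}{1171} + \left(-192\right)^{3}} = \frac{1}{- \frac{7387}{1171} - 7077888} = \frac{1}{- \frac{8288214235}{1171}} = - \frac{1171}{8288214235}$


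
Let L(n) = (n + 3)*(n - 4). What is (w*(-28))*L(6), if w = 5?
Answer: -2520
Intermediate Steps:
L(n) = (-4 + n)*(3 + n) (L(n) = (3 + n)*(-4 + n) = (-4 + n)*(3 + n))
(w*(-28))*L(6) = (5*(-28))*(-12 + 6² - 1*6) = -140*(-12 + 36 - 6) = -140*18 = -2520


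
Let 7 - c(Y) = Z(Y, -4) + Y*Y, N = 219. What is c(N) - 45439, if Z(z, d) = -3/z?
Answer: -6817688/73 ≈ -93393.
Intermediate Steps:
c(Y) = 7 - Y² + 3/Y (c(Y) = 7 - (-3/Y + Y*Y) = 7 - (-3/Y + Y²) = 7 - (Y² - 3/Y) = 7 + (-Y² + 3/Y) = 7 - Y² + 3/Y)
c(N) - 45439 = (7 - 1*219² + 3/219) - 45439 = (7 - 1*47961 + 3*(1/219)) - 45439 = (7 - 47961 + 1/73) - 45439 = -3500641/73 - 45439 = -6817688/73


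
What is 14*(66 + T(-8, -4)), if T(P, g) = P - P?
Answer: 924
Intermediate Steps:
T(P, g) = 0
14*(66 + T(-8, -4)) = 14*(66 + 0) = 14*66 = 924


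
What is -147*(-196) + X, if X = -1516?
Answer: 27296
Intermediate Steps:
-147*(-196) + X = -147*(-196) - 1516 = 28812 - 1516 = 27296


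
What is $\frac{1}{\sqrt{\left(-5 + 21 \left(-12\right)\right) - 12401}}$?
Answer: $- \frac{i \sqrt{12658}}{12658} \approx - 0.0088883 i$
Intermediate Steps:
$\frac{1}{\sqrt{\left(-5 + 21 \left(-12\right)\right) - 12401}} = \frac{1}{\sqrt{\left(-5 - 252\right) - 12401}} = \frac{1}{\sqrt{-257 - 12401}} = \frac{1}{\sqrt{-12658}} = \frac{1}{i \sqrt{12658}} = - \frac{i \sqrt{12658}}{12658}$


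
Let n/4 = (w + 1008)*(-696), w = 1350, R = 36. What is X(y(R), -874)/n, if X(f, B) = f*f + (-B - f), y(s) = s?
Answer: -1067/3282336 ≈ -0.00032507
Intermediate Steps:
X(f, B) = f² - B - f (X(f, B) = f² + (-B - f) = f² - B - f)
n = -6564672 (n = 4*((1350 + 1008)*(-696)) = 4*(2358*(-696)) = 4*(-1641168) = -6564672)
X(y(R), -874)/n = (36² - 1*(-874) - 1*36)/(-6564672) = (1296 + 874 - 36)*(-1/6564672) = 2134*(-1/6564672) = -1067/3282336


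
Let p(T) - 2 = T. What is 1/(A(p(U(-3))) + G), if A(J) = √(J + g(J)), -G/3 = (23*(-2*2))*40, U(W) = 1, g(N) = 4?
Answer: 11040/121881593 - √7/121881593 ≈ 9.0558e-5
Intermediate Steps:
p(T) = 2 + T
G = 11040 (G = -3*23*(-2*2)*40 = -3*23*(-4)*40 = -(-276)*40 = -3*(-3680) = 11040)
A(J) = √(4 + J) (A(J) = √(J + 4) = √(4 + J))
1/(A(p(U(-3))) + G) = 1/(√(4 + (2 + 1)) + 11040) = 1/(√(4 + 3) + 11040) = 1/(√7 + 11040) = 1/(11040 + √7)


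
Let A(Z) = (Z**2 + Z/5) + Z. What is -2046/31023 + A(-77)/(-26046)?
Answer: -43399807/149634270 ≈ -0.29004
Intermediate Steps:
A(Z) = Z**2 + 6*Z/5 (A(Z) = (Z**2 + Z/5) + Z = Z**2 + 6*Z/5)
-2046/31023 + A(-77)/(-26046) = -2046/31023 + ((1/5)*(-77)*(6 + 5*(-77)))/(-26046) = -2046*1/31023 + ((1/5)*(-77)*(6 - 385))*(-1/26046) = -682/10341 + ((1/5)*(-77)*(-379))*(-1/26046) = -682/10341 + (29183/5)*(-1/26046) = -682/10341 - 29183/130230 = -43399807/149634270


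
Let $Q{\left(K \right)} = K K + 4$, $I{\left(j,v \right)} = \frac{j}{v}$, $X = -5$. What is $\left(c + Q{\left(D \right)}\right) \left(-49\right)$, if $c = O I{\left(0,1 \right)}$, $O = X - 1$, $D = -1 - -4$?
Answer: $-637$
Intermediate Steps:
$D = 3$ ($D = -1 + 4 = 3$)
$O = -6$ ($O = -5 - 1 = -6$)
$Q{\left(K \right)} = 4 + K^{2}$ ($Q{\left(K \right)} = K^{2} + 4 = 4 + K^{2}$)
$c = 0$ ($c = - 6 \cdot \frac{0}{1} = - 6 \cdot 0 \cdot 1 = \left(-6\right) 0 = 0$)
$\left(c + Q{\left(D \right)}\right) \left(-49\right) = \left(0 + \left(4 + 3^{2}\right)\right) \left(-49\right) = \left(0 + \left(4 + 9\right)\right) \left(-49\right) = \left(0 + 13\right) \left(-49\right) = 13 \left(-49\right) = -637$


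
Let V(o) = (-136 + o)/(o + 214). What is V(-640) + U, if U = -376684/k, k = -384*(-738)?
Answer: 2476867/5030208 ≈ 0.49240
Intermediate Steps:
k = 283392
V(o) = (-136 + o)/(214 + o)
U = -94171/70848 (U = -376684/283392 = -376684*1/283392 = -94171/70848 ≈ -1.3292)
V(-640) + U = (-136 - 640)/(214 - 640) - 94171/70848 = -776/(-426) - 94171/70848 = -1/426*(-776) - 94171/70848 = 388/213 - 94171/70848 = 2476867/5030208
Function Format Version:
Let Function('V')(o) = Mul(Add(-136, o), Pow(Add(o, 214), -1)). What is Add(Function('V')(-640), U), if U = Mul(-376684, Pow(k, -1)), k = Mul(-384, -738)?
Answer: Rational(2476867, 5030208) ≈ 0.49240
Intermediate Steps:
k = 283392
Function('V')(o) = Mul(Pow(Add(214, o), -1), Add(-136, o)) (Function('V')(o) = Mul(Add(-136, o), Pow(Add(214, o), -1)) = Mul(Pow(Add(214, o), -1), Add(-136, o)))
U = Rational(-94171, 70848) (U = Mul(-376684, Pow(283392, -1)) = Mul(-376684, Rational(1, 283392)) = Rational(-94171, 70848) ≈ -1.3292)
Add(Function('V')(-640), U) = Add(Mul(Pow(Add(214, -640), -1), Add(-136, -640)), Rational(-94171, 70848)) = Add(Mul(Pow(-426, -1), -776), Rational(-94171, 70848)) = Add(Mul(Rational(-1, 426), -776), Rational(-94171, 70848)) = Add(Rational(388, 213), Rational(-94171, 70848)) = Rational(2476867, 5030208)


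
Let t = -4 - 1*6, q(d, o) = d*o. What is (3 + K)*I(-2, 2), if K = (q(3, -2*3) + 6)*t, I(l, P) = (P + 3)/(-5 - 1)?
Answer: -205/2 ≈ -102.50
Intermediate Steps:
I(l, P) = -½ - P/6 (I(l, P) = (3 + P)/(-6) = (3 + P)*(-⅙) = -½ - P/6)
t = -10 (t = -4 - 6 = -10)
K = 120 (K = (3*(-2*3) + 6)*(-10) = (3*(-6) + 6)*(-10) = (-18 + 6)*(-10) = -12*(-10) = 120)
(3 + K)*I(-2, 2) = (3 + 120)*(-½ - ⅙*2) = 123*(-½ - ⅓) = 123*(-⅚) = -205/2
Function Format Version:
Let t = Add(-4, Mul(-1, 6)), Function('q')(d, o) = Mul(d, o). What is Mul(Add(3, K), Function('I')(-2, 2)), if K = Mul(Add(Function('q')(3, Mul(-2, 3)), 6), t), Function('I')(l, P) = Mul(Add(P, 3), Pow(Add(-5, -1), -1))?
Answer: Rational(-205, 2) ≈ -102.50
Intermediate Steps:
Function('I')(l, P) = Add(Rational(-1, 2), Mul(Rational(-1, 6), P)) (Function('I')(l, P) = Mul(Add(3, P), Pow(-6, -1)) = Mul(Add(3, P), Rational(-1, 6)) = Add(Rational(-1, 2), Mul(Rational(-1, 6), P)))
t = -10 (t = Add(-4, -6) = -10)
K = 120 (K = Mul(Add(Mul(3, Mul(-2, 3)), 6), -10) = Mul(Add(Mul(3, -6), 6), -10) = Mul(Add(-18, 6), -10) = Mul(-12, -10) = 120)
Mul(Add(3, K), Function('I')(-2, 2)) = Mul(Add(3, 120), Add(Rational(-1, 2), Mul(Rational(-1, 6), 2))) = Mul(123, Add(Rational(-1, 2), Rational(-1, 3))) = Mul(123, Rational(-5, 6)) = Rational(-205, 2)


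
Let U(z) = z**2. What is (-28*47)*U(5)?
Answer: -32900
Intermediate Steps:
(-28*47)*U(5) = -28*47*5**2 = -1316*25 = -32900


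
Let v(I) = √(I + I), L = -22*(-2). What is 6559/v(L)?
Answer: 6559*√22/44 ≈ 699.19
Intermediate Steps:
L = 44
v(I) = √2*√I (v(I) = √(2*I) = √2*√I)
6559/v(L) = 6559/((√2*√44)) = 6559/((√2*(2*√11))) = 6559/((2*√22)) = 6559*(√22/44) = 6559*√22/44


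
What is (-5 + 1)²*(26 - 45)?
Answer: -304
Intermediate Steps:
(-5 + 1)²*(26 - 45) = (-4)²*(-19) = 16*(-19) = -304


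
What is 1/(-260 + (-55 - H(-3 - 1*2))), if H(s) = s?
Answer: -1/310 ≈ -0.0032258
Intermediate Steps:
1/(-260 + (-55 - H(-3 - 1*2))) = 1/(-260 + (-55 - (-3 - 1*2))) = 1/(-260 + (-55 - (-3 - 2))) = 1/(-260 + (-55 - 1*(-5))) = 1/(-260 + (-55 + 5)) = 1/(-260 - 50) = 1/(-310) = -1/310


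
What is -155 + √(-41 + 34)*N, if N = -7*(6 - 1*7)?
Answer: -155 + 7*I*√7 ≈ -155.0 + 18.52*I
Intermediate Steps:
N = 7 (N = -7*(6 - 7) = -7*(-1) = 7)
-155 + √(-41 + 34)*N = -155 + √(-41 + 34)*7 = -155 + √(-7)*7 = -155 + (I*√7)*7 = -155 + 7*I*√7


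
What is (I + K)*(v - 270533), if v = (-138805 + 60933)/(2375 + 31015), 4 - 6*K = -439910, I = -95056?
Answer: 98177059683427/16695 ≈ 5.8806e+9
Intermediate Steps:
K = 73319 (K = ⅔ - ⅙*(-439910) = ⅔ + 219955/3 = 73319)
v = -38936/16695 (v = -77872/33390 = -77872*1/33390 = -38936/16695 ≈ -2.3322)
(I + K)*(v - 270533) = (-95056 + 73319)*(-38936/16695 - 270533) = -21737*(-4516587371/16695) = 98177059683427/16695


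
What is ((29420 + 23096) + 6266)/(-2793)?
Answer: -19594/931 ≈ -21.046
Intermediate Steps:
((29420 + 23096) + 6266)/(-2793) = (52516 + 6266)*(-1/2793) = 58782*(-1/2793) = -19594/931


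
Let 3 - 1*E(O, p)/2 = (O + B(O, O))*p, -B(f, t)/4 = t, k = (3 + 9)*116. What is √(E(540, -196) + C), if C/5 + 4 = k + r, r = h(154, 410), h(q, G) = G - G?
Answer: I*√628094 ≈ 792.52*I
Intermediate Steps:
k = 1392 (k = 12*116 = 1392)
B(f, t) = -4*t
h(q, G) = 0
r = 0
E(O, p) = 6 + 6*O*p (E(O, p) = 6 - 2*(O - 4*O)*p = 6 - 2*(-3*O)*p = 6 - (-6)*O*p = 6 + 6*O*p)
C = 6940 (C = -20 + 5*(1392 + 0) = -20 + 5*1392 = -20 + 6960 = 6940)
√(E(540, -196) + C) = √((6 + 6*540*(-196)) + 6940) = √((6 - 635040) + 6940) = √(-635034 + 6940) = √(-628094) = I*√628094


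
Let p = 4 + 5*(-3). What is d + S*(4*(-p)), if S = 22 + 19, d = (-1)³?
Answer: 1803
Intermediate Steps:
p = -11 (p = 4 - 15 = -11)
d = -1
S = 41
d + S*(4*(-p)) = -1 + 41*(4*(-1*(-11))) = -1 + 41*(4*11) = -1 + 41*44 = -1 + 1804 = 1803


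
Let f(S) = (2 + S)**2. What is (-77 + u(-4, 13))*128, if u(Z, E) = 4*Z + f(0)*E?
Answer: -5248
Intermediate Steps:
u(Z, E) = 4*E + 4*Z (u(Z, E) = 4*Z + (2 + 0)**2*E = 4*Z + 2**2*E = 4*Z + 4*E = 4*E + 4*Z)
(-77 + u(-4, 13))*128 = (-77 + (4*13 + 4*(-4)))*128 = (-77 + (52 - 16))*128 = (-77 + 36)*128 = -41*128 = -5248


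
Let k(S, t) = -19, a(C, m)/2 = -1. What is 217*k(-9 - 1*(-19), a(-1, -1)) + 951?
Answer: -3172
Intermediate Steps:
a(C, m) = -2 (a(C, m) = 2*(-1) = -2)
217*k(-9 - 1*(-19), a(-1, -1)) + 951 = 217*(-19) + 951 = -4123 + 951 = -3172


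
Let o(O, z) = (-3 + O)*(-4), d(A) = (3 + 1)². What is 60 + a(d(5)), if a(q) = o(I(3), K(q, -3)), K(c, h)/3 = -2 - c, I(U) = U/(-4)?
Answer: 75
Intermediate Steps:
I(U) = -U/4 (I(U) = U*(-¼) = -U/4)
d(A) = 16 (d(A) = 4² = 16)
K(c, h) = -6 - 3*c (K(c, h) = 3*(-2 - c) = -6 - 3*c)
o(O, z) = 12 - 4*O
a(q) = 15 (a(q) = 12 - (-1)*3 = 12 - 4*(-¾) = 12 + 3 = 15)
60 + a(d(5)) = 60 + 15 = 75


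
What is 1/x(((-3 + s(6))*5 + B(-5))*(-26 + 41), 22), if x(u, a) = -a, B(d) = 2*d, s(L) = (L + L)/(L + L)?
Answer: -1/22 ≈ -0.045455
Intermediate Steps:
s(L) = 1 (s(L) = (2*L)/((2*L)) = (2*L)*(1/(2*L)) = 1)
1/x(((-3 + s(6))*5 + B(-5))*(-26 + 41), 22) = 1/(-1*22) = 1/(-22) = -1/22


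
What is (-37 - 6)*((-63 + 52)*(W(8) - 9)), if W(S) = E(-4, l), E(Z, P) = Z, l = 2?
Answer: -6149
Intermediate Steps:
W(S) = -4
(-37 - 6)*((-63 + 52)*(W(8) - 9)) = (-37 - 6)*((-63 + 52)*(-4 - 9)) = -(-473)*(-13) = -43*143 = -6149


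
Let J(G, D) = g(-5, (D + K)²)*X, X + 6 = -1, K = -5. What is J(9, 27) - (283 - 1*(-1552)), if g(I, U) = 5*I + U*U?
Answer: -1641452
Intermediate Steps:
X = -7 (X = -6 - 1 = -7)
g(I, U) = U² + 5*I (g(I, U) = 5*I + U² = U² + 5*I)
J(G, D) = 175 - 7*(-5 + D)⁴ (J(G, D) = (((D - 5)²)² + 5*(-5))*(-7) = (((-5 + D)²)² - 25)*(-7) = ((-5 + D)⁴ - 25)*(-7) = (-25 + (-5 + D)⁴)*(-7) = 175 - 7*(-5 + D)⁴)
J(9, 27) - (283 - 1*(-1552)) = (175 - 7*(-5 + 27)⁴) - (283 - 1*(-1552)) = (175 - 7*22⁴) - (283 + 1552) = (175 - 7*234256) - 1*1835 = (175 - 1639792) - 1835 = -1639617 - 1835 = -1641452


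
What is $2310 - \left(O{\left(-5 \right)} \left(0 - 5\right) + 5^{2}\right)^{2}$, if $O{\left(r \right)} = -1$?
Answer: $1410$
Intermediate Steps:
$2310 - \left(O{\left(-5 \right)} \left(0 - 5\right) + 5^{2}\right)^{2} = 2310 - \left(- (0 - 5) + 5^{2}\right)^{2} = 2310 - \left(\left(-1\right) \left(-5\right) + 25\right)^{2} = 2310 - \left(5 + 25\right)^{2} = 2310 - 30^{2} = 2310 - 900 = 1410$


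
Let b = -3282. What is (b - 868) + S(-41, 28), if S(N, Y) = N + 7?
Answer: -4184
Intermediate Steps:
S(N, Y) = 7 + N
(b - 868) + S(-41, 28) = (-3282 - 868) + (7 - 41) = -4150 - 34 = -4184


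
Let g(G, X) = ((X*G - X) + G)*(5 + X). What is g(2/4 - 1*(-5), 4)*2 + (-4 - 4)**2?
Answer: 487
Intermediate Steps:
g(G, X) = (5 + X)*(G - X + G*X) (g(G, X) = ((G*X - X) + G)*(5 + X) = ((-X + G*X) + G)*(5 + X) = (G - X + G*X)*(5 + X) = (5 + X)*(G - X + G*X))
g(2/4 - 1*(-5), 4)*2 + (-4 - 4)**2 = (-1*4**2 - 5*4 + 5*(2/4 - 1*(-5)) + (2/4 - 1*(-5))*4**2 + 6*(2/4 - 1*(-5))*4)*2 + (-4 - 4)**2 = (-1*16 - 20 + 5*(2*(1/4) + 5) + (2*(1/4) + 5)*16 + 6*(2*(1/4) + 5)*4)*2 + (-8)**2 = (-16 - 20 + 5*(1/2 + 5) + (1/2 + 5)*16 + 6*(1/2 + 5)*4)*2 + 64 = (-16 - 20 + 5*(11/2) + (11/2)*16 + 6*(11/2)*4)*2 + 64 = (-16 - 20 + 55/2 + 88 + 132)*2 + 64 = (423/2)*2 + 64 = 423 + 64 = 487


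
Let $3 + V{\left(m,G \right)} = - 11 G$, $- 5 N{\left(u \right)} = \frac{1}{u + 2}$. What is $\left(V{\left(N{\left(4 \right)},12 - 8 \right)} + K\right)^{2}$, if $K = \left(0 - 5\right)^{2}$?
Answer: $484$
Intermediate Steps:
$N{\left(u \right)} = - \frac{1}{5 \left(2 + u\right)}$ ($N{\left(u \right)} = - \frac{1}{5 \left(u + 2\right)} = - \frac{1}{5 \left(2 + u\right)}$)
$K = 25$ ($K = \left(-5\right)^{2} = 25$)
$V{\left(m,G \right)} = -3 - 11 G$
$\left(V{\left(N{\left(4 \right)},12 - 8 \right)} + K\right)^{2} = \left(\left(-3 - 11 \left(12 - 8\right)\right) + 25\right)^{2} = \left(\left(-3 - 44\right) + 25\right)^{2} = \left(-47 + 25\right)^{2} = \left(-22\right)^{2} = 484$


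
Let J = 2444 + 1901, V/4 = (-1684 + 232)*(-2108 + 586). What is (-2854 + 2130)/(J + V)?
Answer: -724/8844121 ≈ -8.1862e-5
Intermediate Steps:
V = 8839776 (V = 4*((-1684 + 232)*(-2108 + 586)) = 4*(-1452*(-1522)) = 4*2209944 = 8839776)
J = 4345
(-2854 + 2130)/(J + V) = (-2854 + 2130)/(4345 + 8839776) = -724/8844121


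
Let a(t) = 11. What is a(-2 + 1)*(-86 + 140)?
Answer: 594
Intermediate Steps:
a(-2 + 1)*(-86 + 140) = 11*(-86 + 140) = 11*54 = 594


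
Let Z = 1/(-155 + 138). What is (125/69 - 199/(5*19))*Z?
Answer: 1856/111435 ≈ 0.016655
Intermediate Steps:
Z = -1/17 (Z = 1/(-17) = -1/17 ≈ -0.058824)
(125/69 - 199/(5*19))*Z = (125/69 - 199/(5*19))*(-1/17) = (125*(1/69) - 199/95)*(-1/17) = (125/69 - 199*1/95)*(-1/17) = (125/69 - 199/95)*(-1/17) = -1856/6555*(-1/17) = 1856/111435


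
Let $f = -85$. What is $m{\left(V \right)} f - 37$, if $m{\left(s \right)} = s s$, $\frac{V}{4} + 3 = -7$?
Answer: $-136037$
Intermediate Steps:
$V = -40$ ($V = -12 + 4 \left(-7\right) = -12 - 28 = -40$)
$m{\left(s \right)} = s^{2}$
$m{\left(V \right)} f - 37 = \left(-40\right)^{2} \left(-85\right) - 37 = 1600 \left(-85\right) - 37 = -136000 - 37 = -136037$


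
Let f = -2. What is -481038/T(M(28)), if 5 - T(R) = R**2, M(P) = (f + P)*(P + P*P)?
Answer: 481038/445716539 ≈ 0.0010792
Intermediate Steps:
M(P) = (-2 + P)*(P + P**2) (M(P) = (-2 + P)*(P + P*P) = (-2 + P)*(P + P**2))
T(R) = 5 - R**2
-481038/T(M(28)) = -481038/(5 - (28*(-2 + 28**2 - 1*28))**2) = -481038/(5 - (28*(-2 + 784 - 28))**2) = -481038/(5 - (28*754)**2) = -481038/(5 - 1*21112**2) = -481038/(5 - 1*445716544) = -481038/(5 - 445716544) = -481038/(-445716539) = -481038*(-1/445716539) = 481038/445716539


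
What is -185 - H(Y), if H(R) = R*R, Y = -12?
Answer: -329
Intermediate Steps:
H(R) = R²
-185 - H(Y) = -185 - 1*(-12)² = -185 - 1*144 = -185 - 144 = -329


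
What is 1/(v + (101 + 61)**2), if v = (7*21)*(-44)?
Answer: 1/19776 ≈ 5.0566e-5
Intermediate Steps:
v = -6468 (v = 147*(-44) = -6468)
1/(v + (101 + 61)**2) = 1/(-6468 + (101 + 61)**2) = 1/(-6468 + 162**2) = 1/(-6468 + 26244) = 1/19776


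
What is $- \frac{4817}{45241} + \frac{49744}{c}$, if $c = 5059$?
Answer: $\frac{2226099101}{228874219} \approx 9.7263$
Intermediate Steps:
$- \frac{4817}{45241} + \frac{49744}{c} = - \frac{4817}{45241} + \frac{49744}{5059} = \frac{2226099101}{228874219}$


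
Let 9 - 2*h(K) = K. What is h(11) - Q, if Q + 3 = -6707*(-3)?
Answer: -20119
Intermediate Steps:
Q = 20118 (Q = -3 - 6707*(-3) = -3 + 20121 = 20118)
h(K) = 9/2 - K/2
h(11) - Q = (9/2 - 1/2*11) - 1*20118 = (9/2 - 11/2) - 20118 = -1 - 20118 = -20119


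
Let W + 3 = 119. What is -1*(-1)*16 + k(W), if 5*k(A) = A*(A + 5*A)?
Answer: 80816/5 ≈ 16163.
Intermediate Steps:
W = 116 (W = -3 + 119 = 116)
k(A) = 6*A**2/5 (k(A) = (A*(A + 5*A))/5 = (A*(6*A))/5 = (6*A**2)/5 = 6*A**2/5)
-1*(-1)*16 + k(W) = -1*(-1)*16 + (6/5)*116**2 = 1*16 + (6/5)*13456 = 16 + 80736/5 = 80816/5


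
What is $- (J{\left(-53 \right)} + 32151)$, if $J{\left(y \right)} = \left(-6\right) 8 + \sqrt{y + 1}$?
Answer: $-32103 - 2 i \sqrt{13} \approx -32103.0 - 7.2111 i$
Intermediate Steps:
$J{\left(y \right)} = -48 + \sqrt{1 + y}$
$- (J{\left(-53 \right)} + 32151) = - (\left(-48 + \sqrt{1 - 53}\right) + 32151) = - (\left(-48 + \sqrt{-52}\right) + 32151) = - (\left(-48 + 2 i \sqrt{13}\right) + 32151) = - (32103 + 2 i \sqrt{13}) = -32103 - 2 i \sqrt{13}$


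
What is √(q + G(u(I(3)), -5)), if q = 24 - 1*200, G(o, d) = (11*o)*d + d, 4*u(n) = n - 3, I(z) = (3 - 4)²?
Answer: I*√614/2 ≈ 12.39*I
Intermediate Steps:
I(z) = 1 (I(z) = (-1)² = 1)
u(n) = -¾ + n/4 (u(n) = (n - 3)/4 = (-3 + n)/4 = -¾ + n/4)
G(o, d) = d + 11*d*o (G(o, d) = 11*d*o + d = d + 11*d*o)
q = -176 (q = 24 - 200 = -176)
√(q + G(u(I(3)), -5)) = √(-176 - 5*(1 + 11*(-¾ + (¼)*1))) = √(-176 - 5*(1 + 11*(-¾ + ¼))) = √(-176 - 5*(1 + 11*(-½))) = √(-176 - 5*(1 - 11/2)) = √(-176 - 5*(-9/2)) = √(-176 + 45/2) = √(-307/2) = I*√614/2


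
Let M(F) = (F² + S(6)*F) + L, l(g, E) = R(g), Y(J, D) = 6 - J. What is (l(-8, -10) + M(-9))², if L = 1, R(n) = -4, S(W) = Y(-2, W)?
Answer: 36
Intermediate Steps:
S(W) = 8 (S(W) = 6 - 1*(-2) = 6 + 2 = 8)
l(g, E) = -4
M(F) = 1 + F² + 8*F (M(F) = (F² + 8*F) + 1 = 1 + F² + 8*F)
(l(-8, -10) + M(-9))² = (-4 + (1 + (-9)² + 8*(-9)))² = (-4 + (1 + 81 - 72))² = (-4 + 10)² = 6² = 36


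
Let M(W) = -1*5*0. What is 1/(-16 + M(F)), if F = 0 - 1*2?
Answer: -1/16 ≈ -0.062500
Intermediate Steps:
F = -2 (F = 0 - 2 = -2)
M(W) = 0 (M(W) = -5*0 = 0)
1/(-16 + M(F)) = 1/(-16 + 0) = 1/(-16) = -1/16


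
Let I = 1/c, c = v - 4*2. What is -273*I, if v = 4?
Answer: 273/4 ≈ 68.250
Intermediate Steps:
c = -4 (c = 4 - 4*2 = 4 - 8 = -4)
I = -1/4 (I = 1/(-4) = -1/4 ≈ -0.25000)
-273*I = -273*(-1/4) = 273/4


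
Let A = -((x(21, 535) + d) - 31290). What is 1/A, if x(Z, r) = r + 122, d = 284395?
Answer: -1/253762 ≈ -3.9407e-6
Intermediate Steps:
x(Z, r) = 122 + r
A = -253762 (A = -(((122 + 535) + 284395) - 31290) = -((657 + 284395) - 31290) = -(285052 - 31290) = -1*253762 = -253762)
1/A = 1/(-253762) = -1/253762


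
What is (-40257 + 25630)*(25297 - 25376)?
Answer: 1155533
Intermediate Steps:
(-40257 + 25630)*(25297 - 25376) = -14627*(-79) = 1155533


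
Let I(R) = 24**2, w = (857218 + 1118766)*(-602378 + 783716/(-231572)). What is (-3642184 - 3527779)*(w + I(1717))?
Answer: 494080752061123342365552/57893 ≈ 8.5344e+18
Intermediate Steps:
w = -68909805015760272/57893 (w = 1975984*(-602378 + 783716*(-1/231572)) = 1975984*(-602378 - 195929/57893) = 1975984*(-34873665483/57893) = -68909805015760272/57893 ≈ -1.1903e+12)
I(R) = 576
(-3642184 - 3527779)*(w + I(1717)) = (-3642184 - 3527779)*(-68909805015760272/57893 + 576) = -7169963*(-68909804982413904/57893) = 494080752061123342365552/57893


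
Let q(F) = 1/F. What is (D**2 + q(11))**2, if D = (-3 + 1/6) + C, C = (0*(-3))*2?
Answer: 10336225/156816 ≈ 65.913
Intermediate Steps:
C = 0 (C = 0*2 = 0)
D = -17/6 (D = (-3 + 1/6) + 0 = -17/6 + 0 = -17/6 ≈ -2.8333)
(D**2 + q(11))**2 = ((-17/6)**2 + 1/11)**2 = (289/36 + 1/11)**2 = (3215/396)**2 = 10336225/156816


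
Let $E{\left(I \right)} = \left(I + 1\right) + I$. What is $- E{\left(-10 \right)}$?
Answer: $19$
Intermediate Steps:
$E{\left(I \right)} = 1 + 2 I$ ($E{\left(I \right)} = \left(1 + I\right) + I = 1 + 2 I$)
$- E{\left(-10 \right)} = - (1 + 2 \left(-10\right)) = - (1 - 20) = \left(-1\right) \left(-19\right) = 19$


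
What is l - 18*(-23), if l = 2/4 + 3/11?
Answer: 9125/22 ≈ 414.77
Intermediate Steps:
l = 17/22 (l = 2*(¼) + 3*(1/11) = ½ + 3/11 = 17/22 ≈ 0.77273)
l - 18*(-23) = 17/22 - 18*(-23) = 17/22 + 414 = 9125/22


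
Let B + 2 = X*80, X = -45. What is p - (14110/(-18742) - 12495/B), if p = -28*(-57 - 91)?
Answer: 139786314713/33754342 ≈ 4141.3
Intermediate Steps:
p = 4144 (p = -28*(-148) = 4144)
B = -3602 (B = -2 - 45*80 = -2 - 3600 = -3602)
p - (14110/(-18742) - 12495/B) = 4144 - (14110/(-18742) - 12495/(-3602)) = 4144 - (14110*(-1/18742) - 12495*(-1/3602)) = 4144 - (-7055/9371 + 12495/3602) = 4144 - 1*91678535/33754342 = 4144 - 91678535/33754342 = 139786314713/33754342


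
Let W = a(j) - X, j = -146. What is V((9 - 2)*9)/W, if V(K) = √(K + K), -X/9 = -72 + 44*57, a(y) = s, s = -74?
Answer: 3*√14/21850 ≈ 0.00051373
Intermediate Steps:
a(y) = -74
X = -21924 (X = -9*(-72 + 44*57) = -9*(-72 + 2508) = -9*2436 = -21924)
V(K) = √2*√K (V(K) = √(2*K) = √2*√K)
W = 21850 (W = -74 - 1*(-21924) = -74 + 21924 = 21850)
V((9 - 2)*9)/W = (√2*√((9 - 2)*9))/21850 = (√2*√(7*9))*(1/21850) = (√2*√63)*(1/21850) = (√2*(3*√7))*(1/21850) = (3*√14)*(1/21850) = 3*√14/21850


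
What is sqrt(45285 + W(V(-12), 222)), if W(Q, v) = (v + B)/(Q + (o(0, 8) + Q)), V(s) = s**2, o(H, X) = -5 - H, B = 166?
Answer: sqrt(3626940169)/283 ≈ 212.81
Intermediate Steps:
W(Q, v) = (166 + v)/(-5 + 2*Q) (W(Q, v) = (v + 166)/(Q + ((-5 - 1*0) + Q)) = (166 + v)/(Q + ((-5 + 0) + Q)) = (166 + v)/(Q + (-5 + Q)) = (166 + v)/(-5 + 2*Q))
sqrt(45285 + W(V(-12), 222)) = sqrt(45285 + (166 + 222)/(-5 + 2*(-12)**2)) = sqrt(45285 + 388/(-5 + 2*144)) = sqrt(45285 + 388/(-5 + 288)) = sqrt(45285 + 388/283) = sqrt(12816043/283) = sqrt(3626940169)/283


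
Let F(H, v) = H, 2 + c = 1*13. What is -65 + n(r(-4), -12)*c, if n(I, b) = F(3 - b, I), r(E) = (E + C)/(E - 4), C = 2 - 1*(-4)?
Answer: 100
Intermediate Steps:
c = 11 (c = -2 + 1*13 = -2 + 13 = 11)
C = 6 (C = 2 + 4 = 6)
r(E) = (6 + E)/(-4 + E) (r(E) = (E + 6)/(E - 4) = (6 + E)/(-4 + E))
n(I, b) = 3 - b
-65 + n(r(-4), -12)*c = -65 + (3 - 1*(-12))*11 = -65 + (3 + 12)*11 = -65 + 15*11 = -65 + 165 = 100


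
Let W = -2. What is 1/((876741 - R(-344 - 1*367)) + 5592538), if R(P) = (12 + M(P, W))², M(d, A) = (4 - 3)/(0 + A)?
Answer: 4/25876587 ≈ 1.5458e-7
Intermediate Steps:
M(d, A) = 1/A
R(P) = 529/4 (R(P) = (12 + 1/(-2))² = (12 - ½)² = (23/2)² = 529/4)
1/((876741 - R(-344 - 1*367)) + 5592538) = 1/((876741 - 1*529/4) + 5592538) = 1/((876741 - 529/4) + 5592538) = 1/(3506435/4 + 5592538) = 1/(25876587/4) = 4/25876587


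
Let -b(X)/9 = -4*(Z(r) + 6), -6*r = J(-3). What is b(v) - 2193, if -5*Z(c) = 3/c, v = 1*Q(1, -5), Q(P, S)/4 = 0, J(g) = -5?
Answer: -50073/25 ≈ -2002.9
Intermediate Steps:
Q(P, S) = 0 (Q(P, S) = 4*0 = 0)
r = ⅚ (r = -⅙*(-5) = ⅚ ≈ 0.83333)
v = 0 (v = 1*0 = 0)
Z(c) = -3/(5*c)
b(X) = 4752/25 (b(X) = -(-36)*(-3/(5*⅚) + 6) = -(-36)*(-⅗*6/5 + 6) = -(-36)*(-18/25 + 6) = -(-36)*132/25 = -9*(-528/25) = 4752/25)
b(v) - 2193 = 4752/25 - 2193 = -50073/25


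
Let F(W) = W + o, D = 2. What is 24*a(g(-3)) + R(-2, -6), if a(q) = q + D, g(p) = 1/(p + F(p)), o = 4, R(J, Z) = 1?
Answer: 37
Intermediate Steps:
F(W) = 4 + W (F(W) = W + 4 = 4 + W)
g(p) = 1/(4 + 2*p) (g(p) = 1/(p + (4 + p)) = 1/(4 + 2*p))
a(q) = 2 + q (a(q) = q + 2 = 2 + q)
24*a(g(-3)) + R(-2, -6) = 24*(2 + 1/(2*(2 - 3))) + 1 = 24*(2 + (1/2)/(-1)) + 1 = 24*(2 + (1/2)*(-1)) + 1 = 24*(2 - 1/2) + 1 = 24*(3/2) + 1 = 36 + 1 = 37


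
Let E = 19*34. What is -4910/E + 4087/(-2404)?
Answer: -7221921/776492 ≈ -9.3007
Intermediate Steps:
E = 646
-4910/E + 4087/(-2404) = -4910/646 + 4087/(-2404) = -4910*1/646 + 4087*(-1/2404) = -2455/323 - 4087/2404 = -7221921/776492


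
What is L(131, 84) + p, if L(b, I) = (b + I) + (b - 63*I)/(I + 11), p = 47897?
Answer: 4565479/95 ≈ 48058.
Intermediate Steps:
L(b, I) = I + b + (b - 63*I)/(11 + I) (L(b, I) = (I + b) + (b - 63*I)/(11 + I) = I + b + (b - 63*I)/(11 + I))
L(131, 84) + p = (84**2 - 52*84 + 12*131 + 84*131)/(11 + 84) + 47897 = (7056 - 4368 + 1572 + 11004)/95 + 47897 = (1/95)*15264 + 47897 = 15264/95 + 47897 = 4565479/95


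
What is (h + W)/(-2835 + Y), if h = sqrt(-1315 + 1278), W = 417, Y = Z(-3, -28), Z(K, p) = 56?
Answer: -417/2779 - I*sqrt(37)/2779 ≈ -0.15005 - 0.0021888*I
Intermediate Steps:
Y = 56
h = I*sqrt(37) (h = sqrt(-37) = I*sqrt(37) ≈ 6.0828*I)
(h + W)/(-2835 + Y) = (I*sqrt(37) + 417)/(-2835 + 56) = (417 + I*sqrt(37))/(-2779) = (417 + I*sqrt(37))*(-1/2779) = -417/2779 - I*sqrt(37)/2779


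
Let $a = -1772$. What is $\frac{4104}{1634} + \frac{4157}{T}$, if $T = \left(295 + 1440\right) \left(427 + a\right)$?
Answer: $\frac{251847349}{100343725} \approx 2.5098$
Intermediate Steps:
$T = -2333575$ ($T = \left(295 + 1440\right) \left(427 - 1772\right) = 1735 \left(-1345\right) = -2333575$)
$\frac{4104}{1634} + \frac{4157}{T} = \frac{4104}{1634} + \frac{4157}{-2333575} = 4104 \cdot \frac{1}{1634} + 4157 \left(- \frac{1}{2333575}\right) = \frac{108}{43} - \frac{4157}{2333575} = \frac{251847349}{100343725}$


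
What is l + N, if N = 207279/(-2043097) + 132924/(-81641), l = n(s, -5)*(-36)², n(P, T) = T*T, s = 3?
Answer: 772006731920619/23828640311 ≈ 32398.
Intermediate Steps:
n(P, T) = T²
l = 32400 (l = (-5)²*(-36)² = 25*1296 = 32400)
N = -41214155781/23828640311 (N = 207279*(-1/2043097) + 132924*(-1/81641) = -207279/2043097 - 132924/81641 = -41214155781/23828640311 ≈ -1.7296)
l + N = 32400 - 41214155781/23828640311 = 772006731920619/23828640311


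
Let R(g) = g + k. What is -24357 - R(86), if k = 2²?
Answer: -24447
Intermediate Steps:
k = 4
R(g) = 4 + g (R(g) = g + 4 = 4 + g)
-24357 - R(86) = -24357 - (4 + 86) = -24357 - 1*90 = -24357 - 90 = -24447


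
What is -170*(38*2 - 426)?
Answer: 59500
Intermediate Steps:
-170*(38*2 - 426) = -170*(76 - 426) = -170*(-350) = 59500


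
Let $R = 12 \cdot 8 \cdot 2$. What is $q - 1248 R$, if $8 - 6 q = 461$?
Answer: $- \frac{479383}{2} \approx -2.3969 \cdot 10^{5}$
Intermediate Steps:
$q = - \frac{151}{2}$ ($q = \frac{4}{3} - \frac{461}{6} = - \frac{151}{2} \approx -75.5$)
$R = 192$ ($R = 96 \cdot 2 = 192$)
$q - 1248 R = - \frac{151}{2} - 239616 = - \frac{479383}{2}$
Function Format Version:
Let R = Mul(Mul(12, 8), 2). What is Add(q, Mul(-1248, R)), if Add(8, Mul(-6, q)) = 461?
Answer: Rational(-479383, 2) ≈ -2.3969e+5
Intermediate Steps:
q = Rational(-151, 2) (q = Add(Rational(4, 3), Mul(Rational(-1, 6), 461)) = Add(Rational(4, 3), Rational(-461, 6)) = Rational(-151, 2) ≈ -75.500)
R = 192 (R = Mul(96, 2) = 192)
Add(q, Mul(-1248, R)) = Add(Rational(-151, 2), Mul(-1248, 192)) = Add(Rational(-151, 2), -239616) = Rational(-479383, 2)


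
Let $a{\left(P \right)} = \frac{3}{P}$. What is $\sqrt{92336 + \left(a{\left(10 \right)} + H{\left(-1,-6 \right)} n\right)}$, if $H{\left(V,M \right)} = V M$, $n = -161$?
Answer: $\frac{7 \sqrt{186470}}{10} \approx 302.28$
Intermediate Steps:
$H{\left(V,M \right)} = M V$
$\sqrt{92336 + \left(a{\left(10 \right)} + H{\left(-1,-6 \right)} n\right)} = \sqrt{92336 + \left(\frac{3}{10} + \left(-6\right) \left(-1\right) \left(-161\right)\right)} = \sqrt{92336 + \left(3 \cdot \frac{1}{10} + 6 \left(-161\right)\right)} = \sqrt{92336 + \left(\frac{3}{10} - 966\right)} = \sqrt{92336 - \frac{9657}{10}} = \sqrt{\frac{913703}{10}} = \frac{7 \sqrt{186470}}{10}$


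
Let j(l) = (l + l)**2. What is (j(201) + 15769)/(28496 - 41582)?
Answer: -177373/13086 ≈ -13.554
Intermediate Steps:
j(l) = 4*l**2 (j(l) = (2*l)**2 = 4*l**2)
(j(201) + 15769)/(28496 - 41582) = (4*201**2 + 15769)/(28496 - 41582) = (4*40401 + 15769)/(-13086) = (161604 + 15769)*(-1/13086) = 177373*(-1/13086) = -177373/13086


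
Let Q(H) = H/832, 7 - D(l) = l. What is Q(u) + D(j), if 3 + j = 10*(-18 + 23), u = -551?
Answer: -33831/832 ≈ -40.662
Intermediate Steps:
j = 47 (j = -3 + 10*(-18 + 23) = -3 + 10*5 = -3 + 50 = 47)
D(l) = 7 - l
Q(H) = H/832 (Q(H) = H*(1/832) = H/832)
Q(u) + D(j) = (1/832)*(-551) + (7 - 1*47) = -551/832 + (7 - 47) = -551/832 - 40 = -33831/832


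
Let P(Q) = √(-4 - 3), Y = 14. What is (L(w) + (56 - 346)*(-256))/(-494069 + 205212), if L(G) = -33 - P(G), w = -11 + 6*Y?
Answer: -74207/288857 + I*√7/288857 ≈ -0.2569 + 9.1594e-6*I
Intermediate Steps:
P(Q) = I*√7 (P(Q) = √(-7) = I*√7)
w = 73 (w = -11 + 6*14 = -11 + 84 = 73)
L(G) = -33 - I*√7
(L(w) + (56 - 346)*(-256))/(-494069 + 205212) = ((-33 - I*√7) + (56 - 346)*(-256))/(-494069 + 205212) = ((-33 - I*√7) - 290*(-256))/(-288857) = ((-33 - I*√7) + 74240)*(-1/288857) = (74207 - I*√7)*(-1/288857) = -74207/288857 + I*√7/288857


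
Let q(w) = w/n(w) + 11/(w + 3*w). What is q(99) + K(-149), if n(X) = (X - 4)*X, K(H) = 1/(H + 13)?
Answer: 3599/116280 ≈ 0.030951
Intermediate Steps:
K(H) = 1/(13 + H)
n(X) = X*(-4 + X) (n(X) = (-4 + X)*X = X*(-4 + X))
q(w) = 1/(-4 + w) + 11/(4*w) (q(w) = w/((w*(-4 + w))) + 11/(w + 3*w) = w*(1/(w*(-4 + w))) + 11/((4*w)) = 1/(-4 + w) + 11*(1/(4*w)) = 1/(-4 + w) + 11/(4*w))
q(99) + K(-149) = (¼)*(-44 + 15*99)/(99*(-4 + 99)) + 1/(13 - 149) = (¼)*(1/99)*(-44 + 1485)/95 + 1/(-136) = (¼)*(1/99)*(1/95)*1441 - 1/136 = 131/3420 - 1/136 = 3599/116280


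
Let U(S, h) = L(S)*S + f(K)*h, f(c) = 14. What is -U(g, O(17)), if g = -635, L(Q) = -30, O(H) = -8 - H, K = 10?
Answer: -18700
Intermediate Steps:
U(S, h) = -30*S + 14*h
-U(g, O(17)) = -(-30*(-635) + 14*(-8 - 1*17)) = -(19050 + 14*(-8 - 17)) = -(19050 + 14*(-25)) = -(19050 - 350) = -1*18700 = -18700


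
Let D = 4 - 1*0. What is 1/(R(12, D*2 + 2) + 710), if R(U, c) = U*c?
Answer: 1/830 ≈ 0.0012048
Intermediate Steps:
D = 4 (D = 4 + 0 = 4)
1/(R(12, D*2 + 2) + 710) = 1/(12*(4*2 + 2) + 710) = 1/(12*(8 + 2) + 710) = 1/(12*10 + 710) = 1/(120 + 710) = 1/830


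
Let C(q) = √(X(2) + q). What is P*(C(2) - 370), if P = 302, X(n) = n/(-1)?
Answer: -111740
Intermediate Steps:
X(n) = -n
C(q) = √(-2 + q) (C(q) = √(-1*2 + q) = √(-2 + q))
P*(C(2) - 370) = 302*(√(-2 + 2) - 370) = 302*(√0 - 370) = 302*(0 - 370) = 302*(-370) = -111740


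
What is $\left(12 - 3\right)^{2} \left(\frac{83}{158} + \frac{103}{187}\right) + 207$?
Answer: $\frac{8691417}{29546} \approx 294.17$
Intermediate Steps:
$\left(12 - 3\right)^{2} \left(\frac{83}{158} + \frac{103}{187}\right) + 207 = 9^{2} \left(83 \cdot \frac{1}{158} + 103 \cdot \frac{1}{187}\right) + 207 = 81 \left(\frac{83}{158} + \frac{103}{187}\right) + 207 = 81 \cdot \frac{31795}{29546} + 207 = \frac{2575395}{29546} + 207 = \frac{8691417}{29546}$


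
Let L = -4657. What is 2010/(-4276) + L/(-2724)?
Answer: 3609523/2911956 ≈ 1.2396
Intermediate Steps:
2010/(-4276) + L/(-2724) = 2010/(-4276) - 4657/(-2724) = 2010*(-1/4276) - 4657*(-1/2724) = -1005/2138 + 4657/2724 = 3609523/2911956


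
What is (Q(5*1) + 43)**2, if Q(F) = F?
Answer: 2304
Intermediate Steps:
(Q(5*1) + 43)**2 = (5*1 + 43)**2 = (5 + 43)**2 = 48**2 = 2304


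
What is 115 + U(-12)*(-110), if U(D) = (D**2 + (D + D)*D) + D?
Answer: -46085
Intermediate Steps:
U(D) = D + 3*D**2 (U(D) = (D**2 + (2*D)*D) + D = (D**2 + 2*D**2) + D = 3*D**2 + D = D + 3*D**2)
115 + U(-12)*(-110) = 115 - 12*(1 + 3*(-12))*(-110) = 115 - 12*(1 - 36)*(-110) = 115 - 12*(-35)*(-110) = 115 + 420*(-110) = 115 - 46200 = -46085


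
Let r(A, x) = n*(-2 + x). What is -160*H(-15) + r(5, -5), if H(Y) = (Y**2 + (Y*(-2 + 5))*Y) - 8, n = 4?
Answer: -142748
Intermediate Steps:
r(A, x) = -8 + 4*x (r(A, x) = 4*(-2 + x) = -8 + 4*x)
H(Y) = -8 + 4*Y**2 (H(Y) = (Y**2 + (Y*3)*Y) - 8 = (Y**2 + (3*Y)*Y) - 8 = (Y**2 + 3*Y**2) - 8 = 4*Y**2 - 8 = -8 + 4*Y**2)
-160*H(-15) + r(5, -5) = -160*(-8 + 4*(-15)**2) + (-8 + 4*(-5)) = -160*(-8 + 4*225) + (-8 - 20) = -160*(-8 + 900) - 28 = -160*892 - 28 = -142720 - 28 = -142748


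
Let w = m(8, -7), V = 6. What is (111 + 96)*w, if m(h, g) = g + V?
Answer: -207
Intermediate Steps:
m(h, g) = 6 + g (m(h, g) = g + 6 = 6 + g)
w = -1 (w = 6 - 7 = -1)
(111 + 96)*w = (111 + 96)*(-1) = 207*(-1) = -207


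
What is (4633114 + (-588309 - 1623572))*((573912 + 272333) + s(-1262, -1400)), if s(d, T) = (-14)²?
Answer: 2049430881753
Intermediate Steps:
s(d, T) = 196
(4633114 + (-588309 - 1623572))*((573912 + 272333) + s(-1262, -1400)) = (4633114 + (-588309 - 1623572))*((573912 + 272333) + 196) = (4633114 - 2211881)*(846245 + 196) = 2421233*846441 = 2049430881753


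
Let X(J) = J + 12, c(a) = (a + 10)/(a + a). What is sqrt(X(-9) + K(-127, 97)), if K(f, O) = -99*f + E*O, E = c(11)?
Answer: sqrt(6131598)/22 ≈ 112.55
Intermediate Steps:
c(a) = (10 + a)/(2*a) (c(a) = (10 + a)/((2*a)) = (10 + a)*(1/(2*a)) = (10 + a)/(2*a))
E = 21/22 (E = (1/2)*(10 + 11)/11 = (1/2)*(1/11)*21 = 21/22 ≈ 0.95455)
X(J) = 12 + J
K(f, O) = -99*f + 21*O/22
sqrt(X(-9) + K(-127, 97)) = sqrt((12 - 9) + (-99*(-127) + (21/22)*97)) = sqrt(3 + (12573 + 2037/22)) = sqrt(3 + 278643/22) = sqrt(278709/22) = sqrt(6131598)/22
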